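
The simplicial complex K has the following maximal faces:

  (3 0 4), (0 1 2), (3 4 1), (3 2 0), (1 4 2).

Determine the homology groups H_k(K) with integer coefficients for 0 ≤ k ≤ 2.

H_0 ≅ Z,  H_1 ≅ Z,  H_2 = 0.

Take the total order 0 < 1 < 2 < 3 < 4 on the vertex set. Then K (dimension 2) consists of the simplices:

  0-simplices (5): [0], [1], [2], [3], [4]
  1-simplices (10): [0,1], [0,2], [0,3], [0,4], [1,2], [1,3], [1,4], [2,3], [2,4], [3,4]
  2-simplices (5): [0,1,2], [0,2,3], [0,3,4], [1,2,4], [1,3,4]

so the chain groups are C_0 ≅ Z^5, C_1 ≅ Z^10, C_2 ≅ Z^5.

∂_1: C_1 → C_0 maps an edge to its endpoints' difference, ∂[p,q] = q − p. For instance
  ∂[0,1] = [1] − [0].
The 5×10 boundary matrix has rank 4 and Smith normal form diag(1,1,1,1).

Boundary ∂_2: C_2 → C_1 maps a triangle to the signed sum of its edges. For instance
  ∂[0,2,3] = [2,3] − [0,3] + [0,2],
  ∂[1,3,4] = [3,4] − [1,4] + [1,3].
As a 10×5 matrix over Z this has rank 5, with invariant factors (1,1,1,1,1).

Computing H_k = (kernel of ∂_k) / (image of ∂_{k+1}):

  H_0: rank C_0 − rank ∂_1 = 5 − 4 = 1, and the invariant factors of ∂_1 are all 1, so H_0 ≅ Z.
  H_1: rank ker ∂_1 − rank ∂_2 = (10 − 4) − 5 = 1, and the invariant factors of ∂_2 are all 1, so H_1 ≅ Z.
  H_2: rank ker ∂_2 − rank ∂_3 = (5 − 5) − 0 = 0, and there is no ∂_3, so H_2 ≅ 0.

(K is a triangulation of the Möbius band.)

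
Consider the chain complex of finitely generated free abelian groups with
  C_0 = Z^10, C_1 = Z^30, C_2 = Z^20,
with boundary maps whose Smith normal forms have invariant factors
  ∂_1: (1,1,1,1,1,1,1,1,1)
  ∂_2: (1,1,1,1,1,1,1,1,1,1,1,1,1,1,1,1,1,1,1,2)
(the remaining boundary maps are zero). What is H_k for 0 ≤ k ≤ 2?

H_0: b_0 = 10 − 0 − 9 = 1; torsion from ∂_1 factors > 1: none. So H_0 = Z.
H_1: b_1 = 30 − 9 − 20 = 1; torsion from ∂_2 factors > 1: [2]. So H_1 = Z ⊕ Z/2.
H_2: b_2 = 20 − 20 − 0 = 0; torsion from ∂_3 factors > 1: none. So H_2 = 0.

H_0 = Z,  H_1 = Z ⊕ Z/2,  H_2 = 0.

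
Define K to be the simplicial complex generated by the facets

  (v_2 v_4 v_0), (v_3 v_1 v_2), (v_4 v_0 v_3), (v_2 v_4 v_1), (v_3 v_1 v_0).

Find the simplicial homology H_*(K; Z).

H_0 ≅ Z,  H_1 ≅ Z,  H_2 = 0.

Order the vertices as v_0 < v_1 < v_2 < v_3 < v_4. Listing each simplex with vertices in this order, K has dimension 2 with simplices:

  0-simplices (5): [v_0], [v_1], [v_2], [v_3], [v_4]
  1-simplices (10): [v_0,v_1], [v_0,v_2], [v_0,v_3], [v_0,v_4], [v_1,v_2], [v_1,v_3], [v_1,v_4], [v_2,v_3], [v_2,v_4], [v_3,v_4]
  2-simplices (5): [v_0,v_1,v_3], [v_0,v_2,v_4], [v_0,v_3,v_4], [v_1,v_2,v_3], [v_1,v_2,v_4]

so the chain groups are C_0 ≅ Z^5, C_1 ≅ Z^10, C_2 ≅ Z^5.

The boundary map ∂_1: C_1 → C_0 maps an edge to its endpoints' difference, ∂[p,q] = q − p.
The resulting 5×10 matrix has rank 4, and its Smith normal form has invariant factors (1,1,1,1).

Boundary ∂_2: C_2 → C_1 maps a triangle to the signed sum of its edges. For instance
  ∂[v_1,v_2,v_3] = [v_2,v_3] − [v_1,v_3] + [v_1,v_2],
  ∂[v_0,v_2,v_4] = [v_2,v_4] − [v_0,v_4] + [v_0,v_2].
The 10×5 boundary matrix has rank 5 and Smith normal form diag(1,1,1,1,1).

Computing H_k = (kernel of ∂_k) / (image of ∂_{k+1}):

  H_0: rank C_0 − rank ∂_1 = 5 − 4 = 1, and the invariant factors of ∂_1 are all 1, so H_0 ≅ Z.
  H_1: rank ker ∂_1 − rank ∂_2 = (10 − 4) − 5 = 1, and the invariant factors of ∂_2 are all 1, so H_1 ≅ Z.
  H_2: rank ker ∂_2 − rank ∂_3 = (5 − 5) − 0 = 0, and there is no ∂_3, so H_2 ≅ 0.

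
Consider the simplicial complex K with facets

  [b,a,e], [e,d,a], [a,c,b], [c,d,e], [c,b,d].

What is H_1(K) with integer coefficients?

We work with the vertex ordering a < b < c < d < e. The simplices of K, each written with vertices in increasing order, are:

  0-simplices (5): a, b, c, d, e
  1-simplices (10): ab, ac, ad, ae, bc, bd, be, cd, ce, de
  2-simplices (5): abc, abe, ade, bcd, cde

giving chain groups C_0 ≅ Z^5, C_1 ≅ Z^10, C_2 ≅ Z^5.

Boundary ∂_1: C_1 → C_0 is given by ∂[p,q] = [q] − [p]. For instance
  ∂ab = b − a.
The resulting 5×10 matrix has rank 4, and its Smith normal form has invariant factors (1,1,1,1).

Boundary ∂_2: C_2 → C_1 acts by ∂[p,q,r] = [q,r] − [p,r] + [p,q]. For instance
  ∂ade = de − ae + ad,
  ∂abe = be − ae + ab.
The 10×5 boundary matrix has rank 5 and Smith normal form diag(1,1,1,1,1).

Computing H_k = (kernel of ∂_k) / (image of ∂_{k+1}):

  H_1: rank ker ∂_1 − rank ∂_2 = (10 − 4) − 5 = 1, and the invariant factors of ∂_2 are all 1, so H_1 = Z.

H_1 = Z.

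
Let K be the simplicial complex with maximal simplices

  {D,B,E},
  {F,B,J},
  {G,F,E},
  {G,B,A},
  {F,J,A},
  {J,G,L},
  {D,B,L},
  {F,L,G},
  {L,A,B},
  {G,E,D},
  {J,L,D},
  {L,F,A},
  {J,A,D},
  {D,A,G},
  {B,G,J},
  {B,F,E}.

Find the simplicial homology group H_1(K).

H_1 ≅ Z^2.

Order the vertices as A < B < D < E < F < G < J < L. Listing each simplex with vertices in this order, K has dimension 2 with simplices:

  0-simplices (8): A, B, D, E, F, G, J, L
  1-simplices (24): AB, AD, AF, AG, AJ, AL, BD, BE, BF, BG, BJ, BL, DE, DG, DJ, DL, EF, EG, FG, FJ, FL, GJ, GL, JL
  2-simplices (16): ABG, ABL, ADG, ADJ, AFJ, AFL, BDE, BDL, BEF, BFJ, BGJ, DEG, DJL, EFG, FGL, GJL

so the chain groups are C_0 ≅ Z^8, C_1 ≅ Z^24, C_2 ≅ Z^16.

Boundary ∂_1: C_1 → C_0 maps an edge to its endpoints' difference, ∂[p,q] = q − p. For instance
  ∂DJ = J − D.
The 8×24 boundary matrix has rank 7 and Smith normal form diag(1,1,1,1,1,1,1).

Boundary ∂_2: C_2 → C_1 maps a triangle to the signed sum of its edges. For instance
  ∂ABL = BL − AL + AB,
  ∂EFG = FG − EG + EF.
This gives a 24×16 integer matrix of rank 15; reducing to Smith normal form yields diagonal entries (1,1,1,1,1,1,1,1,1,1,1,1,1,1,1).

Computing H_k = (kernel of ∂_k) / (image of ∂_{k+1}):

  H_1: rank ker ∂_1 − rank ∂_2 = (24 − 7) − 15 = 2, and the invariant factors of ∂_2 are all 1, so H_1 = Z^2.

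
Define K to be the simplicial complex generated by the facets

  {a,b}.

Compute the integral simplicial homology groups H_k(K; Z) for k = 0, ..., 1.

Fix the vertex order a < b and write every simplex with vertices in increasing order. Then dim K = 1 and the simplices of K are:

  0-simplices (2): a, b
  1-simplices (1): ab

so the chain groups are C_0 ≅ Z^2, C_1 ≅ Z^1.

Boundary ∂_1: C_1 → C_0 sends each edge [p,q] (with p < q) to q − p. For instance
  ∂ab = b − a.
The resulting 2×1 matrix has rank 1, and its Smith normal form has invariant factors (1).

Now H_k = ker ∂_k / im ∂_{k+1}, so:

  H_0: rank C_0 − rank ∂_1 = 2 − 1 = 1, and the invariant factors of ∂_1 are all 1, so H_0 ≅ Z.
  H_1: rank ker ∂_1 − rank ∂_2 = (1 − 1) − 0 = 0, and there is no ∂_2, so H_1 ≅ 0.

As a check, the Euler characteristic is 2 − 1 = 1, which agrees with 1 − 0 = 1.
(K is a triangulation of the 1-simplex.)

H_0 = Z,  H_1 = 0.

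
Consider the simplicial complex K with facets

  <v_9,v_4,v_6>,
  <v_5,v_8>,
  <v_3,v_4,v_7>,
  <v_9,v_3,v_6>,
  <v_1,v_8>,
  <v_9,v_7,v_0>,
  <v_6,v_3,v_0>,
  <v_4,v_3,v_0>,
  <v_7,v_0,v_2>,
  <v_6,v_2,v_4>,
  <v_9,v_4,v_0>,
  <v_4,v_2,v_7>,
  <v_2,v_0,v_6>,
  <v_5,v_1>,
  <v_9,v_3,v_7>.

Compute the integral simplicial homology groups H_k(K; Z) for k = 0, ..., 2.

Order the vertices as v_0 < v_1 < v_2 < v_3 < v_4 < v_5 < v_6 < v_7 < v_8 < v_9. Listing each simplex with vertices in this order, K has dimension 2 with simplices:

  0-simplices (10): [v_0], [v_1], [v_2], [v_3], [v_4], [v_5], [v_6], [v_7], [v_8], [v_9]
  1-simplices (21): (21 of them)
  2-simplices (12): (12 of them)

so the chain groups are C_0 ≅ Z^10, C_1 ≅ Z^21, C_2 ≅ Z^12.

The boundary map ∂_1: C_1 → C_0 maps an edge to its endpoints' difference, ∂[p,q] = q − p.
As a 10×21 matrix over Z this has rank 8, with invariant factors (1,1,1,1,1,1,1,1).

Boundary ∂_2: C_2 → C_1 sends each 2-simplex [p,q,r] to [q,r] − [p,r] + [p,q]. For instance
  ∂[v_2,v_4,v_7] = [v_4,v_7] − [v_2,v_7] + [v_2,v_4],
  ∂[v_2,v_4,v_6] = [v_4,v_6] − [v_2,v_6] + [v_2,v_4].
As a 21×12 matrix over Z this has rank 12, with invariant factors (1,1,1,1,1,1,1,1,1,1,1,2).

Now H_k = ker ∂_k / im ∂_{k+1}, so:

  H_0: rank C_0 − rank ∂_1 = 10 − 8 = 2, and the invariant factors of ∂_1 are all 1, so H_0 = Z^2.
  H_1: rank ker ∂_1 − rank ∂_2 = (21 − 8) − 12 = 1, and ∂_2 has invariant factor 2 > 1, so H_1 = Z ⊕ Z/2.
  H_2: rank ker ∂_2 − rank ∂_3 = (12 − 12) − 0 = 0, and there is no ∂_3, so H_2 = 0.

H_0 ≅ Z^2,  H_1 ≅ Z ⊕ Z/2,  H_2 = 0.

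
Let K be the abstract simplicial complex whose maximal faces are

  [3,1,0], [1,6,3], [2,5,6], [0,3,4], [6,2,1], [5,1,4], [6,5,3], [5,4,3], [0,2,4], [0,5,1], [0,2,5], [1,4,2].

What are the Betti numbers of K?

b_0 = 1, b_1 = 0, b_2 = 0.

Take the total order 0 < 1 < 2 < 3 < 4 < 5 < 6 on the vertex set. Then K (dimension 2) consists of the simplices:

  0-simplices (7): [0], [1], [2], [3], [4], [5], [6]
  1-simplices (18): [0,1], [0,2], [0,3], [0,4], [0,5], [1,2], [1,3], [1,4], [1,5], [1,6], [2,4], [2,5], [2,6], [3,4], [3,5], [3,6], [4,5], [5,6]
  2-simplices (12): [0,1,3], [0,1,5], [0,2,4], [0,2,5], [0,3,4], [1,2,4], [1,2,6], [1,3,6], [1,4,5], [2,5,6], [3,4,5], [3,5,6]

Hence C_0 ≅ Z^7, C_1 ≅ Z^18, C_2 ≅ Z^12.

Boundary ∂_1: C_1 → C_0 sends each edge [p,q] (with p < q) to q − p. For instance
  ∂[0,2] = [2] − [0].
The resulting 7×18 matrix has rank 6, and its Smith normal form has invariant factors (1,1,1,1,1,1).

Boundary ∂_2: C_2 → C_1 sends each 2-simplex [p,q,r] to [q,r] − [p,r] + [p,q]. For instance
  ∂[1,2,4] = [2,4] − [1,4] + [1,2],
  ∂[3,4,5] = [4,5] − [3,5] + [3,4].
As a 18×12 matrix over Z this has rank 12, with invariant factors (1,1,1,1,1,1,1,1,1,1,1,2).

Computing H_k = (kernel of ∂_k) / (image of ∂_{k+1}):

  H_0: rank C_0 − rank ∂_1 = 7 − 6 = 1, and the invariant factors of ∂_1 are all 1, so H_0 ≅ Z.
  H_1: rank ker ∂_1 − rank ∂_2 = (18 − 6) − 12 = 0, and ∂_2 has invariant factor 2 > 1, so H_1 ≅ Z/2.
  H_2: rank ker ∂_2 − rank ∂_3 = (12 − 12) − 0 = 0, and there is no ∂_3, so H_2 ≅ 0.

(K is a triangulation of the real projective plane RP^2.)

Hence the Betti numbers are b_0 = 1, b_1 = 0, b_2 = 0.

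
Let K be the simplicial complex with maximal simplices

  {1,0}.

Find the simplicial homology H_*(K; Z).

H_0 = Z,  H_1 = 0.

K has 2 vertices, 1 edge.
rank ∂_0 = 0, rank ∂_1 = 1 ⇒ b_0 = 2 − 0 − 1 = 1; all invariant factors of ∂_1 are 1 so no torsion. So H_0 ≅ Z.
rank ∂_1 = 1, rank ∂_2 = 0 ⇒ b_1 = 1 − 1 − 0 = 0. So H_1 ≅ 0.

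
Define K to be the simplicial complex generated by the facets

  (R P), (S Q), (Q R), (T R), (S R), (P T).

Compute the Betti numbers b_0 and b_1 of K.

Order the vertices as P < Q < R < S < T. Listing each simplex with vertices in this order, K has dimension 1 with simplices:

  0-simplices (5): P, Q, R, S, T
  1-simplices (6): PR, PT, QR, QS, RS, RT

so the chain groups are C_0 ≅ Z^5, C_1 ≅ Z^6.

∂_1: C_1 → C_0 sends each edge [p,q] (with p < q) to q − p. For instance
  ∂RT = T − R.
The resulting 5×6 matrix has rank 4, and its Smith normal form has invariant factors (1,1,1,1).

From H_k ≅ ker(∂_k) / im(∂_{k+1}) we obtain:

  H_0: rank C_0 − rank ∂_1 = 5 − 4 = 1, and the invariant factors of ∂_1 are all 1, so H_0 ≅ Z.
  H_1: rank ker ∂_1 − rank ∂_2 = (6 − 4) − 0 = 2, and there is no ∂_2, so H_1 ≅ Z^2.

As a check, the Euler characteristic is 5 − 6 = -1, which agrees with 1 − 2 = -1.

Hence the Betti numbers are b_0 = 1, b_1 = 2.

b_0 = 1, b_1 = 2.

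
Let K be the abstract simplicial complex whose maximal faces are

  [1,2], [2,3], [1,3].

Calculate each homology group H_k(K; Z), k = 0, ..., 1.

Take the total order 1 < 2 < 3 on the vertex set. Then K (dimension 1) consists of the simplices:

  0-simplices (3): [1], [2], [3]
  1-simplices (3): [1,2], [1,3], [2,3]

Hence C_0 ≅ Z^3, C_1 ≅ Z^3.

∂_1: C_1 → C_0 maps an edge to its endpoints' difference, ∂[p,q] = q − p. For instance
  ∂[1,3] = [3] − [1].
This gives a 3×3 integer matrix of rank 2; reducing to Smith normal form yields diagonal entries (1,1).

From H_k ≅ ker(∂_k) / im(∂_{k+1}) we obtain:

  H_0: rank C_0 − rank ∂_1 = 3 − 2 = 1, and the invariant factors of ∂_1 are all 1, so H_0 = Z.
  H_1: rank ker ∂_1 − rank ∂_2 = (3 − 2) − 0 = 1, and there is no ∂_2, so H_1 = Z.

H_0 = Z,  H_1 = Z.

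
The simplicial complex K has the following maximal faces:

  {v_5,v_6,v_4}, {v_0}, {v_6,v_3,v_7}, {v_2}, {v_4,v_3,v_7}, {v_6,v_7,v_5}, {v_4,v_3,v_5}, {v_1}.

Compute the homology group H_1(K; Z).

H_1 ≅ Z.

K has 8 vertices, 10 edges, 5 triangles.
rank ∂_1 = 4, rank ∂_2 = 5 ⇒ b_1 = 10 − 4 − 5 = 1; all invariant factors of ∂_2 are 1 so no torsion. So H_1 ≅ Z.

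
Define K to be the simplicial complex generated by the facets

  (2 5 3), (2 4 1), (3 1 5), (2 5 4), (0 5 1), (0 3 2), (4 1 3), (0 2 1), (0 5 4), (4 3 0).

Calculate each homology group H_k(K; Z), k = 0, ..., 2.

Fix the vertex order 0 < 1 < 2 < 3 < 4 < 5 and write every simplex with vertices in increasing order. Then dim K = 2 and the simplices of K are:

  0-simplices (6): [0], [1], [2], [3], [4], [5]
  1-simplices (15): [0,1], [0,2], [0,3], [0,4], [0,5], [1,2], [1,3], [1,4], [1,5], [2,3], [2,4], [2,5], [3,4], [3,5], [4,5]
  2-simplices (10): [0,1,2], [0,1,5], [0,2,3], [0,3,4], [0,4,5], [1,2,4], [1,3,4], [1,3,5], [2,3,5], [2,4,5]

Hence C_0 ≅ Z^6, C_1 ≅ Z^15, C_2 ≅ Z^10.

∂_1: C_1 → C_0 sends each edge [p,q] (with p < q) to q − p. For instance
  ∂[1,5] = [5] − [1].
The 6×15 boundary matrix has rank 5 and Smith normal form diag(1,1,1,1,1).

Boundary ∂_2: C_2 → C_1 sends each 2-simplex [p,q,r] to [q,r] − [p,r] + [p,q]. For instance
  ∂[1,3,4] = [3,4] − [1,4] + [1,3],
  ∂[0,2,3] = [2,3] − [0,3] + [0,2].
The 15×10 boundary matrix has rank 10 and Smith normal form diag(1,1,1,1,1,1,1,1,1,2).

Reading off H_k = ker ∂_k / im ∂_{k+1}:

  H_0: rank C_0 − rank ∂_1 = 6 − 5 = 1, and the invariant factors of ∂_1 are all 1, so H_0 ≅ Z.
  H_1: rank ker ∂_1 − rank ∂_2 = (15 − 5) − 10 = 0, and ∂_2 has invariant factor 2 > 1, so H_1 ≅ Z/2.
  H_2: rank ker ∂_2 − rank ∂_3 = (10 − 10) − 0 = 0, and there is no ∂_3, so H_2 ≅ 0.

H_0 ≅ Z,  H_1 ≅ Z/2,  H_2 = 0.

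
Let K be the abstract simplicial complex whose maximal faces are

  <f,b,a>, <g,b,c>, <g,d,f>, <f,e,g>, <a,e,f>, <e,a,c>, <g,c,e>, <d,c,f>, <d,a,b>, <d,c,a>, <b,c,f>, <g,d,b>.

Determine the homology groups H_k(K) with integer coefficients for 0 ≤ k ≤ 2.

H_0 ≅ Z,  H_1 ≅ Z/2,  H_2 = 0.

We work with the vertex ordering a < b < c < d < e < f < g. The simplices of K, each written with vertices in increasing order, are:

  0-simplices (7): a, b, c, d, e, f, g
  1-simplices (18): ab, ac, ad, ae, af, bc, bd, bf, bg, cd, ce, cf, cg, df, dg, ef, eg, fg
  2-simplices (12): abd, abf, acd, ace, aef, bcf, bcg, bdg, cdf, ceg, dfg, efg

Hence C_0 ≅ Z^7, C_1 ≅ Z^18, C_2 ≅ Z^12.

The boundary map ∂_1: C_1 → C_0 is given by ∂[p,q] = [q] − [p].
As a 7×18 matrix over Z this has rank 6, with invariant factors (1,1,1,1,1,1).

Boundary ∂_2: C_2 → C_1 maps a triangle to the signed sum of its edges. For instance
  ∂abf = bf − af + ab,
  ∂bdg = dg − bg + bd.
The resulting 18×12 matrix has rank 12, and its Smith normal form has invariant factors (1,1,1,1,1,1,1,1,1,1,1,2).

Reading off H_k = ker ∂_k / im ∂_{k+1}:

  H_0: rank C_0 − rank ∂_1 = 7 − 6 = 1, and the invariant factors of ∂_1 are all 1, so H_0 ≅ Z.
  H_1: rank ker ∂_1 − rank ∂_2 = (18 − 6) − 12 = 0, and ∂_2 has invariant factor 2 > 1, so H_1 ≅ Z/2.
  H_2: rank ker ∂_2 − rank ∂_3 = (12 − 12) − 0 = 0, and there is no ∂_3, so H_2 ≅ 0.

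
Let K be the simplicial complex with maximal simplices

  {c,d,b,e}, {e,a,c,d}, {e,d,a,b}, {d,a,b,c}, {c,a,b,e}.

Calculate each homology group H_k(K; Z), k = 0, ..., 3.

H_0 = Z,  H_1 = 0,  H_2 = 0,  H_3 = Z.

Fix the vertex order a < b < c < d < e and write every simplex with vertices in increasing order. Then dim K = 3 and the simplices of K are:

  0-simplices (5): a, b, c, d, e
  1-simplices (10): ab, ac, ad, ae, bc, bd, be, cd, ce, de
  2-simplices (10): abc, abd, abe, acd, ace, ade, bcd, bce, bde, cde
  3-simplices (5): abcd, abce, abde, acde, bcde

Hence C_0 ≅ Z^5, C_1 ≅ Z^10, C_2 ≅ Z^10, C_3 ≅ Z^5.

Boundary ∂_1: C_1 → C_0 is given by ∂[p,q] = [q] − [p]. For instance
  ∂ad = d − a.
This gives a 5×10 integer matrix of rank 4; reducing to Smith normal form yields diagonal entries (1,1,1,1).

∂_2: C_2 → C_1 acts by ∂[p,q,r] = [q,r] − [p,r] + [p,q]. For instance
  ∂abe = be − ae + ab,
  ∂abd = bd − ad + ab.
The 10×10 boundary matrix has rank 6 and Smith normal form diag(1,1,1,1,1,1).

The boundary map ∂_3: C_3 → C_2 sends each 3-simplex σ to the alternating sum Σ_i (−1)^i (σ with its i-th vertex removed). For instance
  ∂bcde = cde − bde + bce − bcd,
  ∂abcd = bcd − acd + abd − abc.
As a 10×5 matrix over Z this has rank 4, with invariant factors (1,1,1,1).

Computing H_k = (kernel of ∂_k) / (image of ∂_{k+1}):

  H_0: rank C_0 − rank ∂_1 = 5 − 4 = 1, and the invariant factors of ∂_1 are all 1, so H_0 = Z.
  H_1: rank ker ∂_1 − rank ∂_2 = (10 − 4) − 6 = 0, and the invariant factors of ∂_2 are all 1, so H_1 = 0.
  H_2: rank ker ∂_2 − rank ∂_3 = (10 − 6) − 4 = 0, and the invariant factors of ∂_3 are all 1, so H_2 = 0.
  H_3: rank ker ∂_3 − rank ∂_4 = (5 − 4) − 0 = 1, and there is no ∂_4, so H_3 = Z.

(K is a triangulation of the 3-sphere S^3.)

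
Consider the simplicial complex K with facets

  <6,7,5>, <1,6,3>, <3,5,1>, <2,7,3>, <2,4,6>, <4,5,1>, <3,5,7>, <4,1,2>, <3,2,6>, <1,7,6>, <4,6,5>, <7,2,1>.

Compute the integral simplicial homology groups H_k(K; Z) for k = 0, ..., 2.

Take the total order 1 < 2 < 3 < 4 < 5 < 6 < 7 on the vertex set. Then K (dimension 2) consists of the simplices:

  0-simplices (7): [1], [2], [3], [4], [5], [6], [7]
  1-simplices (18): [1,2], [1,3], [1,4], [1,5], [1,6], [1,7], [2,3], [2,4], [2,6], [2,7], [3,5], [3,6], [3,7], [4,5], [4,6], [5,6], [5,7], [6,7]
  2-simplices (12): [1,2,4], [1,2,7], [1,3,5], [1,3,6], [1,4,5], [1,6,7], [2,3,6], [2,3,7], [2,4,6], [3,5,7], [4,5,6], [5,6,7]

giving chain groups C_0 ≅ Z^7, C_1 ≅ Z^18, C_2 ≅ Z^12.

Boundary ∂_1: C_1 → C_0 maps an edge to its endpoints' difference, ∂[p,q] = q − p. For instance
  ∂[2,6] = [6] − [2].
This gives a 7×18 integer matrix of rank 6; reducing to Smith normal form yields diagonal entries (1,1,1,1,1,1).

The boundary map ∂_2: C_2 → C_1 maps a triangle to the signed sum of its edges. For instance
  ∂[1,3,6] = [3,6] − [1,6] + [1,3],
  ∂[1,3,5] = [3,5] − [1,5] + [1,3].
This gives a 18×12 integer matrix of rank 12; reducing to Smith normal form yields diagonal entries (1,1,1,1,1,1,1,1,1,1,1,2).

Reading off H_k = ker ∂_k / im ∂_{k+1}:

  H_0: rank C_0 − rank ∂_1 = 7 − 6 = 1, and the invariant factors of ∂_1 are all 1, so H_0 = Z.
  H_1: rank ker ∂_1 − rank ∂_2 = (18 − 6) − 12 = 0, and ∂_2 has invariant factor 2 > 1, so H_1 = Z_2.
  H_2: rank ker ∂_2 − rank ∂_3 = (12 − 12) − 0 = 0, and there is no ∂_3, so H_2 = 0.

H_0 = Z,  H_1 = Z_2,  H_2 = 0.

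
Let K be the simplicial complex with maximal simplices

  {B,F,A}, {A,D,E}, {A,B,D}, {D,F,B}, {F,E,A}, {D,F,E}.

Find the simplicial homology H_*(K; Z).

H_0 = Z,  H_1 = 0,  H_2 = Z.

Order the vertices as A < B < D < E < F. Listing each simplex with vertices in this order, K has dimension 2 with simplices:

  0-simplices (5): A, B, D, E, F
  1-simplices (9): AB, AD, AE, AF, BD, BF, DE, DF, EF
  2-simplices (6): ABD, ABF, ADE, AEF, BDF, DEF

Hence C_0 ≅ Z^5, C_1 ≅ Z^9, C_2 ≅ Z^6.

The boundary map ∂_1: C_1 → C_0 is given by ∂[p,q] = [q] − [p]. For instance
  ∂EF = F − E.
As a 5×9 matrix over Z this has rank 4, with invariant factors (1,1,1,1).

Boundary ∂_2: C_2 → C_1 acts by ∂[p,q,r] = [q,r] − [p,r] + [p,q]. For instance
  ∂ABD = BD − AD + AB,
  ∂AEF = EF − AF + AE.
The 9×6 boundary matrix has rank 5 and Smith normal form diag(1,1,1,1,1).

From H_k ≅ ker(∂_k) / im(∂_{k+1}) we obtain:

  H_0: rank C_0 − rank ∂_1 = 5 − 4 = 1, and the invariant factors of ∂_1 are all 1, so H_0 = Z.
  H_1: rank ker ∂_1 − rank ∂_2 = (9 − 4) − 5 = 0, and the invariant factors of ∂_2 are all 1, so H_1 = 0.
  H_2: rank ker ∂_2 − rank ∂_3 = (6 − 5) − 0 = 1, and there is no ∂_3, so H_2 = Z.

As a check, the Euler characteristic is 5 − 9 + 6 = 2, which agrees with 1 − 0 + 1 = 2.
(K is a triangulation of the 2-sphere S^2.)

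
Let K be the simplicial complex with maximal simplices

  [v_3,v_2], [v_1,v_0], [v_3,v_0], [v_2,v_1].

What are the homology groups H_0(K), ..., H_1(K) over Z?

Order the vertices as v_0 < v_1 < v_2 < v_3. Listing each simplex with vertices in this order, K has dimension 1 with simplices:

  0-simplices (4): [v_0], [v_1], [v_2], [v_3]
  1-simplices (4): [v_0,v_1], [v_0,v_3], [v_1,v_2], [v_2,v_3]

giving chain groups C_0 ≅ Z^4, C_1 ≅ Z^4.

The boundary map ∂_1: C_1 → C_0 is given by ∂[p,q] = [q] − [p].
This gives a 4×4 integer matrix of rank 3; reducing to Smith normal form yields diagonal entries (1,1,1).

From H_k ≅ ker(∂_k) / im(∂_{k+1}) we obtain:

  H_0: rank C_0 − rank ∂_1 = 4 − 3 = 1, and the invariant factors of ∂_1 are all 1, so H_0 ≅ Z.
  H_1: rank ker ∂_1 − rank ∂_2 = (4 − 3) − 0 = 1, and there is no ∂_2, so H_1 ≅ Z.

H_0 = Z,  H_1 = Z.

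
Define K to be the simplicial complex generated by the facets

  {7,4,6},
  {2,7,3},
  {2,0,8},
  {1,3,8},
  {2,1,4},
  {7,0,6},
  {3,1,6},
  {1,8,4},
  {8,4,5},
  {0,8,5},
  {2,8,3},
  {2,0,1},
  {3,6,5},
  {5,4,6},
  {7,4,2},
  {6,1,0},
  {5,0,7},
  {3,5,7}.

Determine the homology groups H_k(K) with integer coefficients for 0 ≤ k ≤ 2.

H_0 ≅ Z,  H_1 ≅ Z ⊕ Z/2,  H_2 = 0.

Take the total order 0 < 1 < 2 < 3 < 4 < 5 < 6 < 7 < 8 on the vertex set. Then K (dimension 2) consists of the simplices:

  0-simplices (9): [0], [1], [2], [3], [4], [5], [6], [7], [8]
  1-simplices (27): (27 of them)
  2-simplices (18): [0,1,2], [0,1,6], [0,2,8], [0,5,7], [0,5,8], [0,6,7], [1,2,4], [1,3,6], [1,3,8], [1,4,8], [2,3,7], [2,3,8], [2,4,7], [3,5,6], [3,5,7], [4,5,6], [4,5,8], [4,6,7]

Hence C_0 ≅ Z^9, C_1 ≅ Z^27, C_2 ≅ Z^18.

Boundary ∂_1: C_1 → C_0 is given by ∂[p,q] = [q] − [p]. For instance
  ∂[0,5] = [5] − [0].
This gives a 9×27 integer matrix of rank 8; reducing to Smith normal form yields diagonal entries (1,1,1,1,1,1,1,1).

∂_2: C_2 → C_1 maps a triangle to the signed sum of its edges. For instance
  ∂[1,2,4] = [2,4] − [1,4] + [1,2],
  ∂[2,4,7] = [4,7] − [2,7] + [2,4].
The 27×18 boundary matrix has rank 18 and Smith normal form diag(1,1,1,1,1,1,1,1,1,1,1,1,1,1,1,1,1,2).

Computing H_k = (kernel of ∂_k) / (image of ∂_{k+1}):

  H_0: rank C_0 − rank ∂_1 = 9 − 8 = 1, and the invariant factors of ∂_1 are all 1, so H_0 = Z.
  H_1: rank ker ∂_1 − rank ∂_2 = (27 − 8) − 18 = 1, and ∂_2 has invariant factor 2 > 1, so H_1 = Z ⊕ Z/2.
  H_2: rank ker ∂_2 − rank ∂_3 = (18 − 18) − 0 = 0, and there is no ∂_3, so H_2 = 0.

(K is a triangulation of the Klein bottle.)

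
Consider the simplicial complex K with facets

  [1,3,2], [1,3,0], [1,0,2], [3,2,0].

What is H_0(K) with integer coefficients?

H_0 = Z.

K has 4 vertices, 6 edges, 4 triangles.
rank ∂_0 = 0, rank ∂_1 = 3 ⇒ b_0 = 4 − 0 − 3 = 1; all invariant factors of ∂_1 are 1 so no torsion. So H_0 ≅ Z.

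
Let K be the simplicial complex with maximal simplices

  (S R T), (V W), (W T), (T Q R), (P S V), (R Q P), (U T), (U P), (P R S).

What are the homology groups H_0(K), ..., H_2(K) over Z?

H_0 ≅ Z,  H_1 ≅ Z^2,  H_2 = 0.

Fix the vertex order P < Q < R < S < T < U < V < W and write every simplex with vertices in increasing order. Then dim K = 2 and the simplices of K are:

  0-simplices (8): P, Q, R, S, T, U, V, W
  1-simplices (14): PQ, PR, PS, PU, PV, QR, QT, RS, RT, ST, SV, TU, TW, VW
  2-simplices (5): PQR, PRS, PSV, QRT, RST

Hence C_0 ≅ Z^8, C_1 ≅ Z^14, C_2 ≅ Z^5.

∂_1: C_1 → C_0 is given by ∂[p,q] = [q] − [p]. For instance
  ∂RS = S − R.
This gives a 8×14 integer matrix of rank 7; reducing to Smith normal form yields diagonal entries (1,1,1,1,1,1,1).

∂_2: C_2 → C_1 maps a triangle to the signed sum of its edges. For instance
  ∂PRS = RS − PS + PR,
  ∂RST = ST − RT + RS.
The resulting 14×5 matrix has rank 5, and its Smith normal form has invariant factors (1,1,1,1,1).

From H_k ≅ ker(∂_k) / im(∂_{k+1}) we obtain:

  H_0: rank C_0 − rank ∂_1 = 8 − 7 = 1, and the invariant factors of ∂_1 are all 1, so H_0 = Z.
  H_1: rank ker ∂_1 − rank ∂_2 = (14 − 7) − 5 = 2, and the invariant factors of ∂_2 are all 1, so H_1 = Z^2.
  H_2: rank ker ∂_2 − rank ∂_3 = (5 − 5) − 0 = 0, and there is no ∂_3, so H_2 = 0.

As a check, the Euler characteristic is 8 − 14 + 5 = -1, which agrees with 1 − 2 + 0 = -1.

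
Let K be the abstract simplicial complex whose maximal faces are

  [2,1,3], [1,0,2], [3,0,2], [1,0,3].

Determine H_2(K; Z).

K has 4 vertices, 6 edges, 4 triangles.
rank ∂_2 = 3, rank ∂_3 = 0 ⇒ b_2 = 4 − 3 − 0 = 1. So H_2 = Z.

H_2 = Z.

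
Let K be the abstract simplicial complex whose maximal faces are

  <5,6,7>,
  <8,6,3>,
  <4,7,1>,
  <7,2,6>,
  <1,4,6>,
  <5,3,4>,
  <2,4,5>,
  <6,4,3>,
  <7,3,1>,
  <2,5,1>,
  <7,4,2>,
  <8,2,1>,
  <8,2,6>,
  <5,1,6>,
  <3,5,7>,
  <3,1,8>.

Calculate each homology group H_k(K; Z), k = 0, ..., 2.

Fix the vertex order 1 < 2 < 3 < 4 < 5 < 6 < 7 < 8 and write every simplex with vertices in increasing order. Then dim K = 2 and the simplices of K are:

  0-simplices (8): [1], [2], [3], [4], [5], [6], [7], [8]
  1-simplices (24): (24 of them)
  2-simplices (16): [1,2,5], [1,2,8], [1,3,7], [1,3,8], [1,4,6], [1,4,7], [1,5,6], [2,4,5], [2,4,7], [2,6,7], [2,6,8], [3,4,5], [3,4,6], [3,5,7], [3,6,8], [5,6,7]

Hence C_0 ≅ Z^8, C_1 ≅ Z^24, C_2 ≅ Z^16.

The boundary map ∂_1: C_1 → C_0 sends each edge [p,q] (with p < q) to q − p.
As a 8×24 matrix over Z this has rank 7, with invariant factors (1,1,1,1,1,1,1).

The boundary map ∂_2: C_2 → C_1 sends each 2-simplex [p,q,r] to [q,r] − [p,r] + [p,q]. For instance
  ∂[3,4,6] = [4,6] − [3,6] + [3,4],
  ∂[1,3,7] = [3,7] − [1,7] + [1,3].
This gives a 24×16 integer matrix of rank 15; reducing to Smith normal form yields diagonal entries (1,1,1,1,1,1,1,1,1,1,1,1,1,1,1).

Now H_k = ker ∂_k / im ∂_{k+1}, so:

  H_0: rank C_0 − rank ∂_1 = 8 − 7 = 1, and the invariant factors of ∂_1 are all 1, so H_0 ≅ Z.
  H_1: rank ker ∂_1 − rank ∂_2 = (24 − 7) − 15 = 2, and the invariant factors of ∂_2 are all 1, so H_1 ≅ Z^2.
  H_2: rank ker ∂_2 − rank ∂_3 = (16 − 15) − 0 = 1, and there is no ∂_3, so H_2 ≅ Z.

H_0 ≅ Z,  H_1 ≅ Z^2,  H_2 ≅ Z.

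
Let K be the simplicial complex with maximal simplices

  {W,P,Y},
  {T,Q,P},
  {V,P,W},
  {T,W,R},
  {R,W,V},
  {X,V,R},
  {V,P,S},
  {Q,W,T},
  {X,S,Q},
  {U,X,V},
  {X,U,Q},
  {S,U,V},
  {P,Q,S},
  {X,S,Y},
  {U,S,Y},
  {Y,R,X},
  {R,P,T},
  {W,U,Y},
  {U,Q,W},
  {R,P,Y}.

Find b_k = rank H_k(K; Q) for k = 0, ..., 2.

Order the vertices as P < Q < R < S < T < U < V < W < X < Y. Listing each simplex with vertices in this order, K has dimension 2 with simplices:

  0-simplices (10): P, Q, R, S, T, U, V, W, X, Y
  1-simplices (30): PQ, PR, PS, PT, PV, PW, PY, QS, QT, QU, QW, QX, RT, RV, RW, RX, RY, SU, SV, SX, SY, TW, UV, UW, UX, UY, VW, VX, WY, XY
  2-simplices (20): PQS, PQT, PRT, PRY, PSV, PVW, PWY, QSX, QTW, QUW, QUX, RTW, RVW, RVX, RXY, SUV, SUY, SXY, UVX, UWY

giving chain groups C_0 ≅ Z^10, C_1 ≅ Z^30, C_2 ≅ Z^20.

∂_1: C_1 → C_0 is given by ∂[p,q] = [q] − [p].
The resulting 10×30 matrix has rank 9, and its Smith normal form has invariant factors (1,1,1,1,1,1,1,1,1).

∂_2: C_2 → C_1 maps a triangle to the signed sum of its edges. For instance
  ∂PRY = RY − PY + PR,
  ∂RVX = VX − RX + RV.
The resulting 30×20 matrix has rank 20, and its Smith normal form has invariant factors (1,1,1,1,1,1,1,1,1,1,1,1,1,1,1,1,1,1,1,2).

From H_k ≅ ker(∂_k) / im(∂_{k+1}) we obtain:

  H_0: rank C_0 − rank ∂_1 = 10 − 9 = 1, and the invariant factors of ∂_1 are all 1, so H_0 = Z.
  H_1: rank ker ∂_1 − rank ∂_2 = (30 − 9) − 20 = 1, and ∂_2 has invariant factor 2 > 1, so H_1 = Z ⊕ Z/2.
  H_2: rank ker ∂_2 − rank ∂_3 = (20 − 20) − 0 = 0, and there is no ∂_3, so H_2 = 0.

(K is a triangulation of the Klein bottle.)

Hence the Betti numbers are b_0 = 1, b_1 = 1, b_2 = 0.

b_0 = 1, b_1 = 1, b_2 = 0.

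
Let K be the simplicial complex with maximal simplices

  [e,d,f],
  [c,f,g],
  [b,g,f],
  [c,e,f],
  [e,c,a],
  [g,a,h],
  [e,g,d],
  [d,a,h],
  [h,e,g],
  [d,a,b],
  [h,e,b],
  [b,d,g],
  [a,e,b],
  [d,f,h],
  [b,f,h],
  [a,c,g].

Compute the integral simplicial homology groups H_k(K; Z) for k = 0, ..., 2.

We work with the vertex ordering a < b < c < d < e < f < g < h. The simplices of K, each written with vertices in increasing order, are:

  0-simplices (8): a, b, c, d, e, f, g, h
  1-simplices (24): ab, ac, ad, ae, ag, ah, bd, be, bf, bg, bh, ce, cf, cg, de, df, dg, dh, ef, eg, eh, fg, fh, gh
  2-simplices (16): abd, abe, ace, acg, adh, agh, bdg, beh, bfg, bfh, cef, cfg, def, deg, dfh, egh

Hence C_0 ≅ Z^8, C_1 ≅ Z^24, C_2 ≅ Z^16.

∂_1: C_1 → C_0 sends each edge [p,q] (with p < q) to q − p.
This gives a 8×24 integer matrix of rank 7; reducing to Smith normal form yields diagonal entries (1,1,1,1,1,1,1).

The boundary map ∂_2: C_2 → C_1 acts by ∂[p,q,r] = [q,r] − [p,r] + [p,q]. For instance
  ∂agh = gh − ah + ag,
  ∂egh = gh − eh + eg.
The resulting 24×16 matrix has rank 15, and its Smith normal form has invariant factors (1,1,1,1,1,1,1,1,1,1,1,1,1,1,1).

Now H_k = ker ∂_k / im ∂_{k+1}, so:

  H_0: rank C_0 − rank ∂_1 = 8 − 7 = 1, and the invariant factors of ∂_1 are all 1, so H_0 = Z.
  H_1: rank ker ∂_1 − rank ∂_2 = (24 − 7) − 15 = 2, and the invariant factors of ∂_2 are all 1, so H_1 = Z^2.
  H_2: rank ker ∂_2 − rank ∂_3 = (16 − 15) − 0 = 1, and there is no ∂_3, so H_2 = Z.

As a check, the Euler characteristic is 8 − 24 + 16 = 0, which agrees with 1 − 2 + 1 = 0.

H_0 = Z,  H_1 = Z^2,  H_2 = Z.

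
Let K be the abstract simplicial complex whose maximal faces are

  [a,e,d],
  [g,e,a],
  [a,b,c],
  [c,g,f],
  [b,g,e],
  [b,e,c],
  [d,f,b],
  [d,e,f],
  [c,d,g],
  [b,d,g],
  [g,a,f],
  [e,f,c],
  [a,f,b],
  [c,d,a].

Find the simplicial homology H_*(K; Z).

We work with the vertex ordering a < b < c < d < e < f < g. The simplices of K, each written with vertices in increasing order, are:

  0-simplices (7): a, b, c, d, e, f, g
  1-simplices (21): ab, ac, ad, ae, af, ag, bc, bd, be, bf, bg, cd, ce, cf, cg, de, df, dg, ef, eg, fg
  2-simplices (14): abc, abf, acd, ade, aeg, afg, bce, bdf, bdg, beg, cdg, cef, cfg, def

so the chain groups are C_0 ≅ Z^7, C_1 ≅ Z^21, C_2 ≅ Z^14.

Boundary ∂_1: C_1 → C_0 maps an edge to its endpoints' difference, ∂[p,q] = q − p.
The 7×21 boundary matrix has rank 6 and Smith normal form diag(1,1,1,1,1,1).

∂_2: C_2 → C_1 acts by ∂[p,q,r] = [q,r] − [p,r] + [p,q]. For instance
  ∂bdf = df − bf + bd,
  ∂beg = eg − bg + be.
This gives a 21×14 integer matrix of rank 13; reducing to Smith normal form yields diagonal entries (1,1,1,1,1,1,1,1,1,1,1,1,1).

Now H_k = ker ∂_k / im ∂_{k+1}, so:

  H_0: rank C_0 − rank ∂_1 = 7 − 6 = 1, and the invariant factors of ∂_1 are all 1, so H_0 = Z.
  H_1: rank ker ∂_1 − rank ∂_2 = (21 − 6) − 13 = 2, and the invariant factors of ∂_2 are all 1, so H_1 = Z^2.
  H_2: rank ker ∂_2 − rank ∂_3 = (14 − 13) − 0 = 1, and there is no ∂_3, so H_2 = Z.

H_0 ≅ Z,  H_1 ≅ Z^2,  H_2 ≅ Z.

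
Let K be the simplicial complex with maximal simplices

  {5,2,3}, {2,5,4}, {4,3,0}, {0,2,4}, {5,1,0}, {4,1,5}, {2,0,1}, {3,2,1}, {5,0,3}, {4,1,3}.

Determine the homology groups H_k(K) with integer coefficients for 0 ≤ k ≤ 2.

H_0 = Z,  H_1 = Z/2,  H_2 = 0.

We work with the vertex ordering 0 < 1 < 2 < 3 < 4 < 5. The simplices of K, each written with vertices in increasing order, are:

  0-simplices (6): [0], [1], [2], [3], [4], [5]
  1-simplices (15): [0,1], [0,2], [0,3], [0,4], [0,5], [1,2], [1,3], [1,4], [1,5], [2,3], [2,4], [2,5], [3,4], [3,5], [4,5]
  2-simplices (10): [0,1,2], [0,1,5], [0,2,4], [0,3,4], [0,3,5], [1,2,3], [1,3,4], [1,4,5], [2,3,5], [2,4,5]

giving chain groups C_0 ≅ Z^6, C_1 ≅ Z^15, C_2 ≅ Z^10.

Boundary ∂_1: C_1 → C_0 is given by ∂[p,q] = [q] − [p]. For instance
  ∂[2,4] = [4] − [2].
The 6×15 boundary matrix has rank 5 and Smith normal form diag(1,1,1,1,1).

The boundary map ∂_2: C_2 → C_1 acts by ∂[p,q,r] = [q,r] − [p,r] + [p,q]. For instance
  ∂[0,3,4] = [3,4] − [0,4] + [0,3],
  ∂[0,1,5] = [1,5] − [0,5] + [0,1].
As a 15×10 matrix over Z this has rank 10, with invariant factors (1,1,1,1,1,1,1,1,1,2).

Reading off H_k = ker ∂_k / im ∂_{k+1}:

  H_0: rank C_0 − rank ∂_1 = 6 − 5 = 1, and the invariant factors of ∂_1 are all 1, so H_0 ≅ Z.
  H_1: rank ker ∂_1 − rank ∂_2 = (15 − 5) − 10 = 0, and ∂_2 has invariant factor 2 > 1, so H_1 ≅ Z/2.
  H_2: rank ker ∂_2 − rank ∂_3 = (10 − 10) − 0 = 0, and there is no ∂_3, so H_2 ≅ 0.

As a check, the Euler characteristic is 6 − 15 + 10 = 1, which agrees with 1 − 0 + 0 = 1.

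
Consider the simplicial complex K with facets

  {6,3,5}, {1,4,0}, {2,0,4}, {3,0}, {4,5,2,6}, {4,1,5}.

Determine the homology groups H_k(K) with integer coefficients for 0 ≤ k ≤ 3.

H_0 ≅ Z,  H_1 ≅ Z,  H_2 = 0,  H_3 = 0.

K has 7 vertices, 14 edges, 8 triangles, 1 3-simplex.
rank ∂_0 = 0, rank ∂_1 = 6 ⇒ b_0 = 7 − 0 − 6 = 1; all invariant factors of ∂_1 are 1 so no torsion. So H_0 ≅ Z.
rank ∂_1 = 6, rank ∂_2 = 7 ⇒ b_1 = 14 − 6 − 7 = 1; all invariant factors of ∂_2 are 1 so no torsion. So H_1 ≅ Z.
rank ∂_2 = 7, rank ∂_3 = 1 ⇒ b_2 = 8 − 7 − 1 = 0; all invariant factors of ∂_3 are 1 so no torsion. So H_2 ≅ 0.
rank ∂_3 = 1, rank ∂_4 = 0 ⇒ b_3 = 1 − 1 − 0 = 0. So H_3 ≅ 0.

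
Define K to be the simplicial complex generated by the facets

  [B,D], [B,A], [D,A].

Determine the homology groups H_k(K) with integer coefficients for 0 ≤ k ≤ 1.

K has 3 vertices, 3 edges.
rank ∂_0 = 0, rank ∂_1 = 2 ⇒ b_0 = 3 − 0 − 2 = 1; all invariant factors of ∂_1 are 1 so no torsion. So H_0 ≅ Z.
rank ∂_1 = 2, rank ∂_2 = 0 ⇒ b_1 = 3 − 2 − 0 = 1. So H_1 ≅ Z.

H_0 ≅ Z,  H_1 ≅ Z.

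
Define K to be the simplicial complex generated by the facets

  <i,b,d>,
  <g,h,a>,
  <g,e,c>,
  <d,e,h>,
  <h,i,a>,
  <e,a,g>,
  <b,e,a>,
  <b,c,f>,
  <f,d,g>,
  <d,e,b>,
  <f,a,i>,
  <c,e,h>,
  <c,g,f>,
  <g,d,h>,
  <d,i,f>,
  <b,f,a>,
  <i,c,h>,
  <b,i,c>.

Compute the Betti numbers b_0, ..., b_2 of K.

b_0 = 1, b_1 = 1, b_2 = 0.

K has 9 vertices, 27 edges, 18 triangles.
rank ∂_0 = 0, rank ∂_1 = 8 ⇒ b_0 = 9 − 0 − 8 = 1; all invariant factors of ∂_1 are 1 so no torsion. So H_0 = Z.
rank ∂_1 = 8, rank ∂_2 = 18 ⇒ b_1 = 27 − 8 − 18 = 1; ∂_2 has invariant factor(s) [2] giving torsion. So H_1 = Z ⊕ Z_2.
rank ∂_2 = 18, rank ∂_3 = 0 ⇒ b_2 = 18 − 18 − 0 = 0. So H_2 = 0.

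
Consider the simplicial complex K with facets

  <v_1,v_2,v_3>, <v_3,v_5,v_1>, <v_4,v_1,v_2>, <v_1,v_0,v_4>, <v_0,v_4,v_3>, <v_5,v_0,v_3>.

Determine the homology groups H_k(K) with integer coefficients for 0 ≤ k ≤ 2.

Take the total order v_0 < v_1 < v_2 < v_3 < v_4 < v_5 on the vertex set. Then K (dimension 2) consists of the simplices:

  0-simplices (6): [v_0], [v_1], [v_2], [v_3], [v_4], [v_5]
  1-simplices (12): [v_0,v_1], [v_0,v_3], [v_0,v_4], [v_0,v_5], [v_1,v_2], [v_1,v_3], [v_1,v_4], [v_1,v_5], [v_2,v_3], [v_2,v_4], [v_3,v_4], [v_3,v_5]
  2-simplices (6): [v_0,v_1,v_4], [v_0,v_3,v_4], [v_0,v_3,v_5], [v_1,v_2,v_3], [v_1,v_2,v_4], [v_1,v_3,v_5]

so the chain groups are C_0 ≅ Z^6, C_1 ≅ Z^12, C_2 ≅ Z^6.

∂_1: C_1 → C_0 maps an edge to its endpoints' difference, ∂[p,q] = q − p. For instance
  ∂[v_1,v_4] = [v_4] − [v_1].
The 6×12 boundary matrix has rank 5 and Smith normal form diag(1,1,1,1,1).

Boundary ∂_2: C_2 → C_1 maps a triangle to the signed sum of its edges. For instance
  ∂[v_0,v_1,v_4] = [v_1,v_4] − [v_0,v_4] + [v_0,v_1],
  ∂[v_0,v_3,v_4] = [v_3,v_4] − [v_0,v_4] + [v_0,v_3].
The resulting 12×6 matrix has rank 6, and its Smith normal form has invariant factors (1,1,1,1,1,1).

From H_k ≅ ker(∂_k) / im(∂_{k+1}) we obtain:

  H_0: rank C_0 − rank ∂_1 = 6 − 5 = 1, and the invariant factors of ∂_1 are all 1, so H_0 = Z.
  H_1: rank ker ∂_1 − rank ∂_2 = (12 − 5) − 6 = 1, and the invariant factors of ∂_2 are all 1, so H_1 = Z.
  H_2: rank ker ∂_2 − rank ∂_3 = (6 − 6) − 0 = 0, and there is no ∂_3, so H_2 = 0.

(K is a triangulation of the cylinder S^1 x I.)

H_0 = Z,  H_1 = Z,  H_2 = 0.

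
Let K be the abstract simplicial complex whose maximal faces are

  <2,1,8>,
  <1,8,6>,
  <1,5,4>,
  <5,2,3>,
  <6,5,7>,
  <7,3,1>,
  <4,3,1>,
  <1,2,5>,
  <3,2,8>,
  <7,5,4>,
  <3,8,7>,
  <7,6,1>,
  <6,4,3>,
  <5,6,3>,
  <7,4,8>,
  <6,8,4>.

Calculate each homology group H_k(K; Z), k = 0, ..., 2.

H_0 ≅ Z,  H_1 ≅ Z^2,  H_2 ≅ Z.

Order the vertices as 1 < 2 < 3 < 4 < 5 < 6 < 7 < 8. Listing each simplex with vertices in this order, K has dimension 2 with simplices:

  0-simplices (8): [1], [2], [3], [4], [5], [6], [7], [8]
  1-simplices (24): (24 of them)
  2-simplices (16): [1,2,5], [1,2,8], [1,3,4], [1,3,7], [1,4,5], [1,6,7], [1,6,8], [2,3,5], [2,3,8], [3,4,6], [3,5,6], [3,7,8], [4,5,7], [4,6,8], [4,7,8], [5,6,7]

so the chain groups are C_0 ≅ Z^8, C_1 ≅ Z^24, C_2 ≅ Z^16.

Boundary ∂_1: C_1 → C_0 maps an edge to its endpoints' difference, ∂[p,q] = q − p. For instance
  ∂[2,8] = [8] − [2].
This gives a 8×24 integer matrix of rank 7; reducing to Smith normal form yields diagonal entries (1,1,1,1,1,1,1).

Boundary ∂_2: C_2 → C_1 sends each 2-simplex [p,q,r] to [q,r] − [p,r] + [p,q]. For instance
  ∂[1,3,4] = [3,4] − [1,4] + [1,3],
  ∂[1,4,5] = [4,5] − [1,5] + [1,4].
As a 24×16 matrix over Z this has rank 15, with invariant factors (1,1,1,1,1,1,1,1,1,1,1,1,1,1,1).

Now H_k = ker ∂_k / im ∂_{k+1}, so:

  H_0: rank C_0 − rank ∂_1 = 8 − 7 = 1, and the invariant factors of ∂_1 are all 1, so H_0 ≅ Z.
  H_1: rank ker ∂_1 − rank ∂_2 = (24 − 7) − 15 = 2, and the invariant factors of ∂_2 are all 1, so H_1 ≅ Z^2.
  H_2: rank ker ∂_2 − rank ∂_3 = (16 − 15) − 0 = 1, and there is no ∂_3, so H_2 ≅ Z.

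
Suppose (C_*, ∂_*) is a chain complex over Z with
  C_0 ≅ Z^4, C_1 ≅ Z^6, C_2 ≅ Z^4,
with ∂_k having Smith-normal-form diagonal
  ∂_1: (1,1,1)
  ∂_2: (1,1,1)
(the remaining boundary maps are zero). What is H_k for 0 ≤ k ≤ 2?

H_0: b_0 = 4 − 0 − 3 = 1; torsion from ∂_1 factors > 1: none. So H_0 = Z.
H_1: b_1 = 6 − 3 − 3 = 0; torsion from ∂_2 factors > 1: none. So H_1 = 0.
H_2: b_2 = 4 − 3 − 0 = 1; torsion from ∂_3 factors > 1: none. So H_2 = Z.

H_0 = Z,  H_1 = 0,  H_2 = Z.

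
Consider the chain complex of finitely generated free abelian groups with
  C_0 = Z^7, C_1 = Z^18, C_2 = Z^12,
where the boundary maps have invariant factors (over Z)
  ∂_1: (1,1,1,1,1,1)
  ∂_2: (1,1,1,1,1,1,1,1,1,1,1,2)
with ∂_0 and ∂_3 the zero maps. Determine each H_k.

H_0 = Z,  H_1 = Z/2,  H_2 = 0.

H_0: b_0 = 7 − 0 − 6 = 1; torsion from ∂_1 factors > 1: none. So H_0 = Z.
H_1: b_1 = 18 − 6 − 12 = 0; torsion from ∂_2 factors > 1: [2]. So H_1 = Z/2.
H_2: b_2 = 12 − 12 − 0 = 0; torsion from ∂_3 factors > 1: none. So H_2 = 0.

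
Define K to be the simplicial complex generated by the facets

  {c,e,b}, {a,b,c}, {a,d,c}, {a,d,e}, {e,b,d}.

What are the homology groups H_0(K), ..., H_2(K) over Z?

Fix the vertex order a < b < c < d < e and write every simplex with vertices in increasing order. Then dim K = 2 and the simplices of K are:

  0-simplices (5): a, b, c, d, e
  1-simplices (10): ab, ac, ad, ae, bc, bd, be, cd, ce, de
  2-simplices (5): abc, acd, ade, bce, bde

Hence C_0 ≅ Z^5, C_1 ≅ Z^10, C_2 ≅ Z^5.

∂_1: C_1 → C_0 maps an edge to its endpoints' difference, ∂[p,q] = q − p.
The resulting 5×10 matrix has rank 4, and its Smith normal form has invariant factors (1,1,1,1).

Boundary ∂_2: C_2 → C_1 sends each 2-simplex [p,q,r] to [q,r] − [p,r] + [p,q]. For instance
  ∂bde = de − be + bd,
  ∂acd = cd − ad + ac.
The 10×5 boundary matrix has rank 5 and Smith normal form diag(1,1,1,1,1).

Computing H_k = (kernel of ∂_k) / (image of ∂_{k+1}):

  H_0: rank C_0 − rank ∂_1 = 5 − 4 = 1, and the invariant factors of ∂_1 are all 1, so H_0 ≅ Z.
  H_1: rank ker ∂_1 − rank ∂_2 = (10 − 4) − 5 = 1, and the invariant factors of ∂_2 are all 1, so H_1 ≅ Z.
  H_2: rank ker ∂_2 − rank ∂_3 = (5 − 5) − 0 = 0, and there is no ∂_3, so H_2 ≅ 0.

(K is a triangulation of the Möbius band.)

H_0 = Z,  H_1 = Z,  H_2 = 0.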